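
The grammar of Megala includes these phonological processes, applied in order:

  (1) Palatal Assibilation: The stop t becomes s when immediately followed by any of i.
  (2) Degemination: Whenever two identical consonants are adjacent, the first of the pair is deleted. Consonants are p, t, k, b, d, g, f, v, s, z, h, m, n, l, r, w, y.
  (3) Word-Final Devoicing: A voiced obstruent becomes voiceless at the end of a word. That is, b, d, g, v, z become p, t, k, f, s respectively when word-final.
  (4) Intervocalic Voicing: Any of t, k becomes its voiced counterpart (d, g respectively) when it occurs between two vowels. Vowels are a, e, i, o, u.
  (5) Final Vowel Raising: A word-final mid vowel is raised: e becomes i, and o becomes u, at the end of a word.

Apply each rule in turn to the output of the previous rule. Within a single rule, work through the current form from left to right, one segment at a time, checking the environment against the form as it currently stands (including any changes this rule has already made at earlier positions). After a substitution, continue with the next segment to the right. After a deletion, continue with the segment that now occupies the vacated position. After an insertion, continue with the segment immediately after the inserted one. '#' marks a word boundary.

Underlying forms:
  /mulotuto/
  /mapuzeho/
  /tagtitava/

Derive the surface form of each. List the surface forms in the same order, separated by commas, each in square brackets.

[mulodudu], [mapuzehu], [tagsidava]

/mulotuto/:
  (1) Palatal Assibilation: no change — [mulotuto]
  (2) Degemination: no change — [mulotuto]
  (3) Word-Final Devoicing: no change — [mulotuto]
  (4) Intervocalic Voicing: [mulotuto] → [mulodudo]
  (5) Final Vowel Raising: [mulodudo] → [mulodudu]
/mapuzeho/:
  (1) Palatal Assibilation: no change — [mapuzeho]
  (2) Degemination: no change — [mapuzeho]
  (3) Word-Final Devoicing: no change — [mapuzeho]
  (4) Intervocalic Voicing: no change — [mapuzeho]
  (5) Final Vowel Raising: [mapuzeho] → [mapuzehu]
/tagtitava/:
  (1) Palatal Assibilation: [tagtitava] → [tagsitava]
  (2) Degemination: no change — [tagsitava]
  (3) Word-Final Devoicing: no change — [tagsitava]
  (4) Intervocalic Voicing: [tagsitava] → [tagsidava]
  (5) Final Vowel Raising: no change — [tagsidava]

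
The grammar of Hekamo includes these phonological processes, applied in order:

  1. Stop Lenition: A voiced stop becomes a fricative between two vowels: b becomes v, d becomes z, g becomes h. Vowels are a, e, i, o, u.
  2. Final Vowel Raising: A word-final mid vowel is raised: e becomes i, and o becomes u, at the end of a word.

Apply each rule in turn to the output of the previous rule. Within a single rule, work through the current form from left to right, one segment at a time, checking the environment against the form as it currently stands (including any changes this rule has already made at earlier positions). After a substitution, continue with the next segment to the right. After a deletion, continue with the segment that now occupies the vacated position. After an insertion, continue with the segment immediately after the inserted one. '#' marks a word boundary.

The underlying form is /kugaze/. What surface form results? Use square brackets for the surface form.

[kuhazi]

1 Stop Lenition: [kugaze] → [kuhaze]
2 Final Vowel Raising: [kuhaze] → [kuhazi]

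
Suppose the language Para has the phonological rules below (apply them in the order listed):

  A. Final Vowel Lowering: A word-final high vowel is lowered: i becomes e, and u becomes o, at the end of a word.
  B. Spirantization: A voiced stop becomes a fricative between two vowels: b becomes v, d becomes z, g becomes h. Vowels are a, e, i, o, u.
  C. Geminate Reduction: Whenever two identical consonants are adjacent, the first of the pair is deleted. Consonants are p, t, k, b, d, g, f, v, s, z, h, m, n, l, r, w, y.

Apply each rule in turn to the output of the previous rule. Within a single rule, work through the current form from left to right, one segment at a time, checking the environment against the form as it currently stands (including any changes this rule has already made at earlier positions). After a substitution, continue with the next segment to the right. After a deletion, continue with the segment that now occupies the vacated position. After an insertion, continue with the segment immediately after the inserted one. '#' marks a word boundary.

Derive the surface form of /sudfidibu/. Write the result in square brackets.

[sudfizivo]

A Final Vowel Lowering: [sudfidibu] → [sudfidibo]
B Spirantization: [sudfidibo] → [sudfizivo]
C Geminate Reduction: no change — [sudfizivo]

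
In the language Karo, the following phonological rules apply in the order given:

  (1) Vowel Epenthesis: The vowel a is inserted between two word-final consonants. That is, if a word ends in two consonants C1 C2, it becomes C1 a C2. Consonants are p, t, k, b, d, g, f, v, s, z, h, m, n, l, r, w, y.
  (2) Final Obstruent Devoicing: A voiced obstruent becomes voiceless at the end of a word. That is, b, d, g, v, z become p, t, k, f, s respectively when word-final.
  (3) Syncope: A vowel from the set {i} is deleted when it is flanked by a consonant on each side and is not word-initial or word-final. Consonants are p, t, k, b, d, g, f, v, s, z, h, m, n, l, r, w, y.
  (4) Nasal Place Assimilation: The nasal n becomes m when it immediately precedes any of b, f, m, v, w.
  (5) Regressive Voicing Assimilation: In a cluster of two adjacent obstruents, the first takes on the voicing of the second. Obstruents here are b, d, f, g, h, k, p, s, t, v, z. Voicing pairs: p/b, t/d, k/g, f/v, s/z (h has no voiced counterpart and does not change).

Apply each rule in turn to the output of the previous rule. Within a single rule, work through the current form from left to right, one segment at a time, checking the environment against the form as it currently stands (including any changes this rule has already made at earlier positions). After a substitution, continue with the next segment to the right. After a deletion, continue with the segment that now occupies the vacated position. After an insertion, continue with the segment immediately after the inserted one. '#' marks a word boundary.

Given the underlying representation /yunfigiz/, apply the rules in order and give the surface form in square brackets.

[yumvks]

(1) Vowel Epenthesis: no change — [yunfigiz]
(2) Final Obstruent Devoicing: [yunfigiz] → [yunfigis]
(3) Syncope: [yunfigis] → [yunfgs]
(4) Nasal Place Assimilation: [yunfgs] → [yumfgs]
(5) Regressive Voicing Assimilation: [yumfgs] → [yumvks]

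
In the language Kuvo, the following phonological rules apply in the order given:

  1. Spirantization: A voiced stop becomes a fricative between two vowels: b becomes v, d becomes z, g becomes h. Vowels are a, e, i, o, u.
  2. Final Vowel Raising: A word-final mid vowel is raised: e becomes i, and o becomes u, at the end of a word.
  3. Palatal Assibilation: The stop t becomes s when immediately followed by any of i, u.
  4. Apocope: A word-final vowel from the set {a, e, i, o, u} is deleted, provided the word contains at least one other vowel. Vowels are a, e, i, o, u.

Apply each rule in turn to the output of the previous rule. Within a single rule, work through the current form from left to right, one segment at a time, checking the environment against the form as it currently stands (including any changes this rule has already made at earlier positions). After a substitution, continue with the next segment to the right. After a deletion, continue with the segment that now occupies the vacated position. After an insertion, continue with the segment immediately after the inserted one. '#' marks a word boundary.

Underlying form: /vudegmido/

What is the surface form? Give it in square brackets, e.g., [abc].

1 Spirantization: [vudegmido] → [vuzegmizo]
2 Final Vowel Raising: [vuzegmizo] → [vuzegmizu]
3 Palatal Assibilation: no change — [vuzegmizu]
4 Apocope: [vuzegmizu] → [vuzegmiz]

[vuzegmiz]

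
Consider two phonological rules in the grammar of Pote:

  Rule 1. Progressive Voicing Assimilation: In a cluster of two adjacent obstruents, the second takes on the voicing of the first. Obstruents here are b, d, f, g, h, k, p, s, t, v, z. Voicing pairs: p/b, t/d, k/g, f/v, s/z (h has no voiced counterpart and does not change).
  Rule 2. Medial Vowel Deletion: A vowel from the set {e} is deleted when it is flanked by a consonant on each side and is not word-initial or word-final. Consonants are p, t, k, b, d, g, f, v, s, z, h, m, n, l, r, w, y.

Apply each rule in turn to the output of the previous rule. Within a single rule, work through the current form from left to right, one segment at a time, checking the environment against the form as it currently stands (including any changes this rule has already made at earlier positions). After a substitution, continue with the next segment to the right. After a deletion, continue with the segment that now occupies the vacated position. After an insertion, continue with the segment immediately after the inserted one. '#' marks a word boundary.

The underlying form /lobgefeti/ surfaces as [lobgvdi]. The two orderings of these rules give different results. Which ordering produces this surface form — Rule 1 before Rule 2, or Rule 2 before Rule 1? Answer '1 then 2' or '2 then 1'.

Order 1 then 2:
  1 Progressive Voicing Assimilation: no change — [lobgefeti]
  2 Medial Vowel Deletion: [lobgefeti] → [lobgfti]
  result: [lobgfti]
Order 2 then 1:
  2 Medial Vowel Deletion: [lobgefeti] → [lobgfti]
  1 Progressive Voicing Assimilation: [lobgfti] → [lobgvdi]
  result: [lobgvdi]

2 then 1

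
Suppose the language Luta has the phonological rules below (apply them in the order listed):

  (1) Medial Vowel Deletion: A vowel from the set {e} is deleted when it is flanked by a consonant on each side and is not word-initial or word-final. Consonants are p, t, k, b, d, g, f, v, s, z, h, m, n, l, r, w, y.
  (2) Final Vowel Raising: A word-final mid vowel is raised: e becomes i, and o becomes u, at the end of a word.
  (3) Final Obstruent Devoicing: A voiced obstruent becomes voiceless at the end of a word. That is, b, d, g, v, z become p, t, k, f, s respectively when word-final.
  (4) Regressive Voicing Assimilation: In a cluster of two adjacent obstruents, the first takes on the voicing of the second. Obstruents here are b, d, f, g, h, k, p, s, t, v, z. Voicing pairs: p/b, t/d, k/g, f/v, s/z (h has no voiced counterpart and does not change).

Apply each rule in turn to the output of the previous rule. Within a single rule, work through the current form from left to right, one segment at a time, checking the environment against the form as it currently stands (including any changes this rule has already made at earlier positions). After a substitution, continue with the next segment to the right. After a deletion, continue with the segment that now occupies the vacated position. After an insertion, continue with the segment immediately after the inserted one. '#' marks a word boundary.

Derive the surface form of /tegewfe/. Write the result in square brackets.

[dgwfi]

(1) Medial Vowel Deletion: [tegewfe] → [tgwfe]
(2) Final Vowel Raising: [tgwfe] → [tgwfi]
(3) Final Obstruent Devoicing: no change — [tgwfi]
(4) Regressive Voicing Assimilation: [tgwfi] → [dgwfi]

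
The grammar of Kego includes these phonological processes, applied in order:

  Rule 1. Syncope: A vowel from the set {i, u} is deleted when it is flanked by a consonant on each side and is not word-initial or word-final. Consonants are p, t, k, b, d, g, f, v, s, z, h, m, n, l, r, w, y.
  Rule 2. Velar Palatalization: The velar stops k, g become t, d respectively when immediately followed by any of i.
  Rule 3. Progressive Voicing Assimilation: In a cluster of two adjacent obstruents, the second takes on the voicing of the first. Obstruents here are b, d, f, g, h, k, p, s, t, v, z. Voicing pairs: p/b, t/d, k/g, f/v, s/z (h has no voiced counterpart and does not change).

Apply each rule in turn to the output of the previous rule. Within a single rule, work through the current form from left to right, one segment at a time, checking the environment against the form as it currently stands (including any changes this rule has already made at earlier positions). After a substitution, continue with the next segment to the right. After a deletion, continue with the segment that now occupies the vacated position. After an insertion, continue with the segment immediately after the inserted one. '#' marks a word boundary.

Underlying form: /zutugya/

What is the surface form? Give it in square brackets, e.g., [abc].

Rule 1 Syncope: [zutugya] → [ztgya]
Rule 2 Velar Palatalization: no change — [ztgya]
Rule 3 Progressive Voicing Assimilation: [ztgya] → [zdgya]

[zdgya]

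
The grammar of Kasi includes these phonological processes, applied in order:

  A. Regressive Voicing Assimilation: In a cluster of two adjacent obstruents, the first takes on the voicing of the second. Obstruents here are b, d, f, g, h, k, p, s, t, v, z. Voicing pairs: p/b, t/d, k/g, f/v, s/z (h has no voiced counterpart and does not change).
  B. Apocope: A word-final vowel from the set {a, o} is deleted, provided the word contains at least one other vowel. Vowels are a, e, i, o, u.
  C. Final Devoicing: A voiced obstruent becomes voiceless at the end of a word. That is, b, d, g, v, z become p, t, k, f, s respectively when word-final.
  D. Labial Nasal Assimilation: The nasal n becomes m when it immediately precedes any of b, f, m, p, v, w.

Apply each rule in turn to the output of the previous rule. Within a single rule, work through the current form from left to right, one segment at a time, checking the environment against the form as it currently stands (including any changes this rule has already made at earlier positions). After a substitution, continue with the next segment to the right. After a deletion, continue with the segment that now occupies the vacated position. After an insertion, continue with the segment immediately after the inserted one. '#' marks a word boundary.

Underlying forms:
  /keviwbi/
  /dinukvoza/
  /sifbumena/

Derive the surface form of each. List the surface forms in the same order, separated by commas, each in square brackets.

/keviwbi/:
  A Regressive Voicing Assimilation: no change — [keviwbi]
  B Apocope: no change — [keviwbi]
  C Final Devoicing: no change — [keviwbi]
  D Labial Nasal Assimilation: no change — [keviwbi]
/dinukvoza/:
  A Regressive Voicing Assimilation: [dinukvoza] → [dinugvoza]
  B Apocope: [dinugvoza] → [dinugvoz]
  C Final Devoicing: [dinugvoz] → [dinugvos]
  D Labial Nasal Assimilation: no change — [dinugvos]
/sifbumena/:
  A Regressive Voicing Assimilation: [sifbumena] → [sivbumena]
  B Apocope: [sivbumena] → [sivbumen]
  C Final Devoicing: no change — [sivbumen]
  D Labial Nasal Assimilation: no change — [sivbumen]

[keviwbi], [dinugvos], [sivbumen]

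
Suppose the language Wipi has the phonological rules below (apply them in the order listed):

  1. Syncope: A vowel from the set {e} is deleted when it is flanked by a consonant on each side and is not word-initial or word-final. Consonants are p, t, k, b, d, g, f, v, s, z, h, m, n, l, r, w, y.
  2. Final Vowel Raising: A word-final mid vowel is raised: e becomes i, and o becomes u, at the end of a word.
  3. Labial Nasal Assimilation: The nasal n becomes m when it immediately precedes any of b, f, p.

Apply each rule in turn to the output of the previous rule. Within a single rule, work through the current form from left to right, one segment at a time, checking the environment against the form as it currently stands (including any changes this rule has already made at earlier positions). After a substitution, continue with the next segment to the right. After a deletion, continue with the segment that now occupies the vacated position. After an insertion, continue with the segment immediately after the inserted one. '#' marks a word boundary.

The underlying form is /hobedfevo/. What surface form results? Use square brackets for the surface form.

1 Syncope: [hobedfevo] → [hobdfvo]
2 Final Vowel Raising: [hobdfvo] → [hobdfvu]
3 Labial Nasal Assimilation: no change — [hobdfvu]

[hobdfvu]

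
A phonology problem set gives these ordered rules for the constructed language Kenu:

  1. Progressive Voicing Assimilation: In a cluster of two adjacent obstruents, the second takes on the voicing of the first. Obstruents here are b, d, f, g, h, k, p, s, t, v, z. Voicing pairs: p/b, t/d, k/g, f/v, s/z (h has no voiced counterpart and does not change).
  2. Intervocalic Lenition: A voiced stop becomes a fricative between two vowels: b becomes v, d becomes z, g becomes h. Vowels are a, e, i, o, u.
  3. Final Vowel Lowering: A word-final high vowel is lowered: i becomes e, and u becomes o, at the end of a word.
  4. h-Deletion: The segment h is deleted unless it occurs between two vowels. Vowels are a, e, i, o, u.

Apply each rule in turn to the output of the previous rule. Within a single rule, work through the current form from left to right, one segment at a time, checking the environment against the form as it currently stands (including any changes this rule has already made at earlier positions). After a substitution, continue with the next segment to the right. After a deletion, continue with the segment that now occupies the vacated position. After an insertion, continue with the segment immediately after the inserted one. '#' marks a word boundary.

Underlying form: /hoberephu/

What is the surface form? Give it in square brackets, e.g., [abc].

[overepo]

1 Progressive Voicing Assimilation: no change — [hoberephu]
2 Intervocalic Lenition: [hoberephu] → [hoverephu]
3 Final Vowel Lowering: [hoverephu] → [hoverepho]
4 h-Deletion: [hoverepho] → [overepo]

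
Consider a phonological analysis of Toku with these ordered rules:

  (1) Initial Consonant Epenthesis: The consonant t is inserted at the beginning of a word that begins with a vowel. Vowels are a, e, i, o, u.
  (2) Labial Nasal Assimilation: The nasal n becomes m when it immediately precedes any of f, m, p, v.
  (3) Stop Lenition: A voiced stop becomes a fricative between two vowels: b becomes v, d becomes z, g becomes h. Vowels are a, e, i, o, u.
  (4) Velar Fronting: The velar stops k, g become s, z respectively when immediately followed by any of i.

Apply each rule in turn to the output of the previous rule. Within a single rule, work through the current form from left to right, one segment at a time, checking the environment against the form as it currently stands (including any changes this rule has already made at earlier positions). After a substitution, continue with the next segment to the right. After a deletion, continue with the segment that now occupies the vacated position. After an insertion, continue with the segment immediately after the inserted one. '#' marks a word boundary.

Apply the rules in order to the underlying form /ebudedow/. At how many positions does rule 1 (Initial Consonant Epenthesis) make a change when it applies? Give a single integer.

(1) Initial Consonant Epenthesis: [ebudedow] → [tebudedow]
(2) Labial Nasal Assimilation: no change — [tebudedow]
(3) Stop Lenition: [tebudedow] → [tevuzezow]
(4) Velar Fronting: no change — [tevuzezow]
Rule 1 changed 1 position(s).

1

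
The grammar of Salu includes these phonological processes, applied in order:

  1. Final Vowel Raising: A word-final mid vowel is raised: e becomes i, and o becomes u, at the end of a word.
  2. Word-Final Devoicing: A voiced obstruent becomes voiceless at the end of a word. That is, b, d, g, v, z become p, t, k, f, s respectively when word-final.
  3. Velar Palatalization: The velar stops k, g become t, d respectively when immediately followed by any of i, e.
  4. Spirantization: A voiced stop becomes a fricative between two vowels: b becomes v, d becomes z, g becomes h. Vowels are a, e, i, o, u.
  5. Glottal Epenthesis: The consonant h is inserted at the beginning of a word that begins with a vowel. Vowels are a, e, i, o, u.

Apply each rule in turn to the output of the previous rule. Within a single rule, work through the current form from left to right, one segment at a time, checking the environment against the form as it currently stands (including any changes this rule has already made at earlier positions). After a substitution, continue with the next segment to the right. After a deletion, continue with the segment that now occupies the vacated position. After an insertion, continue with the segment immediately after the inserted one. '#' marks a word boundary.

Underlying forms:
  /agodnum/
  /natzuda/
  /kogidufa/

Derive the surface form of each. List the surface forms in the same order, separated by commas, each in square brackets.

[hahodnum], [natzuza], [kozizufa]

/agodnum/:
  1 Final Vowel Raising: no change — [agodnum]
  2 Word-Final Devoicing: no change — [agodnum]
  3 Velar Palatalization: no change — [agodnum]
  4 Spirantization: [agodnum] → [ahodnum]
  5 Glottal Epenthesis: [ahodnum] → [hahodnum]
/natzuda/:
  1 Final Vowel Raising: no change — [natzuda]
  2 Word-Final Devoicing: no change — [natzuda]
  3 Velar Palatalization: no change — [natzuda]
  4 Spirantization: [natzuda] → [natzuza]
  5 Glottal Epenthesis: no change — [natzuza]
/kogidufa/:
  1 Final Vowel Raising: no change — [kogidufa]
  2 Word-Final Devoicing: no change — [kogidufa]
  3 Velar Palatalization: [kogidufa] → [kodidufa]
  4 Spirantization: [kodidufa] → [kozizufa]
  5 Glottal Epenthesis: no change — [kozizufa]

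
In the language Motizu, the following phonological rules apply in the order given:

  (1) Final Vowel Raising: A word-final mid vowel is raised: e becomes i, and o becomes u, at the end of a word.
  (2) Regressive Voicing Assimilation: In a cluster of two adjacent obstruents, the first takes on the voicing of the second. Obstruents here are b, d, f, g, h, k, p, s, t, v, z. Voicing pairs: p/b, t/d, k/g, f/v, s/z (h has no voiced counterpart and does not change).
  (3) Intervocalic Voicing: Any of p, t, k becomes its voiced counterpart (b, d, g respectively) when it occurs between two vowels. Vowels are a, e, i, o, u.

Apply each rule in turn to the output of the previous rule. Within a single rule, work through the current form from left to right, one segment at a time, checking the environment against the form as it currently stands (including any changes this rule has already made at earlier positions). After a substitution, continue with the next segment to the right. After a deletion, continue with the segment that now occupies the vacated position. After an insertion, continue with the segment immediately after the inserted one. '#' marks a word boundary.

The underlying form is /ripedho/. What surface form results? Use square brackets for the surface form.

[ribethu]

(1) Final Vowel Raising: [ripedho] → [ripedhu]
(2) Regressive Voicing Assimilation: [ripedhu] → [ripethu]
(3) Intervocalic Voicing: [ripethu] → [ribethu]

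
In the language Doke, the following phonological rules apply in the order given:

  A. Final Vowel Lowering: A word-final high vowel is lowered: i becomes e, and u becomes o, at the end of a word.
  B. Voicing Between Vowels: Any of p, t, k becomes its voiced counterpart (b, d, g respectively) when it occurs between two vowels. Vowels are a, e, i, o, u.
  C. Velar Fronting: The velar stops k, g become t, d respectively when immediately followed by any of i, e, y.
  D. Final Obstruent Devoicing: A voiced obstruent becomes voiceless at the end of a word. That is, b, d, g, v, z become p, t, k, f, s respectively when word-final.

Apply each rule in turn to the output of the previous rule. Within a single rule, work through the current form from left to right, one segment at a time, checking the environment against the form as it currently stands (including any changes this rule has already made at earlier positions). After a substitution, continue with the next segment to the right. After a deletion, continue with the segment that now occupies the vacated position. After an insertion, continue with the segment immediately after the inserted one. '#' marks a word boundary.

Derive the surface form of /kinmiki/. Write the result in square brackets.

A Final Vowel Lowering: [kinmiki] → [kinmike]
B Voicing Between Vowels: [kinmike] → [kinmige]
C Velar Fronting: [kinmige] → [tinmide]
D Final Obstruent Devoicing: no change — [tinmide]

[tinmide]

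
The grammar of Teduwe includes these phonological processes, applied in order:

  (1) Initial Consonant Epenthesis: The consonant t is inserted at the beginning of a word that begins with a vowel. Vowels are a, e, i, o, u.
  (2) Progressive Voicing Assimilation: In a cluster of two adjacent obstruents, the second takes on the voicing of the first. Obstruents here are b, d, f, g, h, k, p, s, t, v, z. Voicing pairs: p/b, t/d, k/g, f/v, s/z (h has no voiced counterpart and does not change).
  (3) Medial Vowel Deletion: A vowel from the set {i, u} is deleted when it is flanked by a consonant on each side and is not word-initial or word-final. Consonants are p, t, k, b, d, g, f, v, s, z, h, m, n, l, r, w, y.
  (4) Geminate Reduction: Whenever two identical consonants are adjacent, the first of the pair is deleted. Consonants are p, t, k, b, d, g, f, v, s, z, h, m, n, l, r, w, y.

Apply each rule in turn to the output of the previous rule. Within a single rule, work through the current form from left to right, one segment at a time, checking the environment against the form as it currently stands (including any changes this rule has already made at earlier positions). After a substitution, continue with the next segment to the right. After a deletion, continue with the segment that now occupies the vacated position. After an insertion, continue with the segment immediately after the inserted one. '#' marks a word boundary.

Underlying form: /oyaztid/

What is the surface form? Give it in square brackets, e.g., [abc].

[toyazd]

(1) Initial Consonant Epenthesis: [oyaztid] → [toyaztid]
(2) Progressive Voicing Assimilation: [toyaztid] → [toyazdid]
(3) Medial Vowel Deletion: [toyazdid] → [toyazdd]
(4) Geminate Reduction: [toyazdd] → [toyazd]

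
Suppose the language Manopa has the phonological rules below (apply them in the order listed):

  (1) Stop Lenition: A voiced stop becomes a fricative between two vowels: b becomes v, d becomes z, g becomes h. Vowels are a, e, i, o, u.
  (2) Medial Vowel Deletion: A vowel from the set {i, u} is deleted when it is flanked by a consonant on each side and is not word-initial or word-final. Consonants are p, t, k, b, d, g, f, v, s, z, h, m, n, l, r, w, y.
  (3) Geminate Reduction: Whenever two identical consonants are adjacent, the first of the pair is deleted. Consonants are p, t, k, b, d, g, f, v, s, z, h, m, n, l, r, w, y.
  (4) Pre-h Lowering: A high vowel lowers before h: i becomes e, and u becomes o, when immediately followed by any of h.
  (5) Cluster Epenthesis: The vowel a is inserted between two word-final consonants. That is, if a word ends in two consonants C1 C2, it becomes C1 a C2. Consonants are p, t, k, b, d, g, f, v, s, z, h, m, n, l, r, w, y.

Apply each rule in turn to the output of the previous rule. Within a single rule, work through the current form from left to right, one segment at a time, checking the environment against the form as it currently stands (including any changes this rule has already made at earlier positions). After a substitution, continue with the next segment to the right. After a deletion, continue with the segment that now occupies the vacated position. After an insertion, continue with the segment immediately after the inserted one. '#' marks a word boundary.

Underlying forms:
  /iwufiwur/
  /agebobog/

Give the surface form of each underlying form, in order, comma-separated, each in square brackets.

/iwufiwur/:
  (1) Stop Lenition: no change — [iwufiwur]
  (2) Medial Vowel Deletion: [iwufiwur] → [iwfwr]
  (3) Geminate Reduction: no change — [iwfwr]
  (4) Pre-h Lowering: no change — [iwfwr]
  (5) Cluster Epenthesis: [iwfwr] → [iwfwar]
/agebobog/:
  (1) Stop Lenition: [agebobog] → [ahevovog]
  (2) Medial Vowel Deletion: no change — [ahevovog]
  (3) Geminate Reduction: no change — [ahevovog]
  (4) Pre-h Lowering: no change — [ahevovog]
  (5) Cluster Epenthesis: no change — [ahevovog]

[iwfwar], [ahevovog]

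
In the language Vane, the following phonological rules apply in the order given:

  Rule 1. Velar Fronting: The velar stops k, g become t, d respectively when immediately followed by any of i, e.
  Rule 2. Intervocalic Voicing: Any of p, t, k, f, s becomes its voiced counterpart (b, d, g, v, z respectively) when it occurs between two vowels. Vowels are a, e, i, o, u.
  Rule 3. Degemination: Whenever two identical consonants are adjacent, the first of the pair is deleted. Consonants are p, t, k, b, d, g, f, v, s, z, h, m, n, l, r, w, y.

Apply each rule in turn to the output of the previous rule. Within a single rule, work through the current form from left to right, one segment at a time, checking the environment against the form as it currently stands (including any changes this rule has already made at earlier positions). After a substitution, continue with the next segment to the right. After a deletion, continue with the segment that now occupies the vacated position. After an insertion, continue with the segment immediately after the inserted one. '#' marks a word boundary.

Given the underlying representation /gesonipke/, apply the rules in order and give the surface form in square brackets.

Rule 1 Velar Fronting: [gesonipke] → [desonipte]
Rule 2 Intervocalic Voicing: [desonipte] → [dezonipte]
Rule 3 Degemination: no change — [dezonipte]

[dezonipte]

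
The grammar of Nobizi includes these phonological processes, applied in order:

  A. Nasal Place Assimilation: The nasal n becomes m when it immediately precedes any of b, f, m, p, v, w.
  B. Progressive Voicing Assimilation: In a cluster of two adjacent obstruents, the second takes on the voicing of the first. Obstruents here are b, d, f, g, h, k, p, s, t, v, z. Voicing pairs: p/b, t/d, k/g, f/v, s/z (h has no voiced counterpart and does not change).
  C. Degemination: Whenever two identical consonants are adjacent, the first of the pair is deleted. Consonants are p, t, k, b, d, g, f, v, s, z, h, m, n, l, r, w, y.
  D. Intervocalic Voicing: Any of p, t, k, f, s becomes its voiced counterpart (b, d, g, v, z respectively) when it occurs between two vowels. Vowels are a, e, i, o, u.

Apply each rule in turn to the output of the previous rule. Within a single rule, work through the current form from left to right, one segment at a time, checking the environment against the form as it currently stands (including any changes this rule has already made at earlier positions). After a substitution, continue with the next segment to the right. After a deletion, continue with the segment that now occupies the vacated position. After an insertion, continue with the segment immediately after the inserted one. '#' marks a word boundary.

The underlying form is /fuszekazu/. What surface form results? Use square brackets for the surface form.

[fuzegazu]

A Nasal Place Assimilation: no change — [fuszekazu]
B Progressive Voicing Assimilation: [fuszekazu] → [fussekazu]
C Degemination: [fussekazu] → [fusekazu]
D Intervocalic Voicing: [fusekazu] → [fuzegazu]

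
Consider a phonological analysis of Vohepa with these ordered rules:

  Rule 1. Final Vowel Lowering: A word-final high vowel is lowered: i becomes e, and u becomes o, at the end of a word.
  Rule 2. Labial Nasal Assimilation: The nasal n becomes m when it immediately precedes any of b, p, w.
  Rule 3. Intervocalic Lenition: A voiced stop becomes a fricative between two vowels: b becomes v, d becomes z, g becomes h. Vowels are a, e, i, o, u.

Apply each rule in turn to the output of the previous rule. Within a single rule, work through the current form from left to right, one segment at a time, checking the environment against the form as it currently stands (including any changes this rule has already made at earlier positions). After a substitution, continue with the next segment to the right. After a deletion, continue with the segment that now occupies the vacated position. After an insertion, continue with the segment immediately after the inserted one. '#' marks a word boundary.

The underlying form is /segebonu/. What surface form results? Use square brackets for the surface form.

[sehevono]

Rule 1 Final Vowel Lowering: [segebonu] → [segebono]
Rule 2 Labial Nasal Assimilation: no change — [segebono]
Rule 3 Intervocalic Lenition: [segebono] → [sehevono]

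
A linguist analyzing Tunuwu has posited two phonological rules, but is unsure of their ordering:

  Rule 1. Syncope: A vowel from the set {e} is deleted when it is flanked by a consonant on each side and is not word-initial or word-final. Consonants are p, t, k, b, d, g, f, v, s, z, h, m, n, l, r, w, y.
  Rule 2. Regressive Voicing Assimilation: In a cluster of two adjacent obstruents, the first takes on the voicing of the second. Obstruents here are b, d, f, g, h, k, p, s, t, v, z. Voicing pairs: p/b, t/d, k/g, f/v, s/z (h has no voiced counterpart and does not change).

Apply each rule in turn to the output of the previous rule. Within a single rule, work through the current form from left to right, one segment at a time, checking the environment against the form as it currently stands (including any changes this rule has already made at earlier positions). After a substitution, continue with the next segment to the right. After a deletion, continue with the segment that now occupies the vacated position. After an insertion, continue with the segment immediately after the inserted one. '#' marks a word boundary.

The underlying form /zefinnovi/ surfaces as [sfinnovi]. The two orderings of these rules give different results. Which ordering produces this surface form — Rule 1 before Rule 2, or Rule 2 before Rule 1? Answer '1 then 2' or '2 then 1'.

1 then 2

Order 1 then 2:
  1 Syncope: [zefinnovi] → [zfinnovi]
  2 Regressive Voicing Assimilation: [zfinnovi] → [sfinnovi]
  result: [sfinnovi]
Order 2 then 1:
  2 Regressive Voicing Assimilation: no change — [zefinnovi]
  1 Syncope: [zefinnovi] → [zfinnovi]
  result: [zfinnovi]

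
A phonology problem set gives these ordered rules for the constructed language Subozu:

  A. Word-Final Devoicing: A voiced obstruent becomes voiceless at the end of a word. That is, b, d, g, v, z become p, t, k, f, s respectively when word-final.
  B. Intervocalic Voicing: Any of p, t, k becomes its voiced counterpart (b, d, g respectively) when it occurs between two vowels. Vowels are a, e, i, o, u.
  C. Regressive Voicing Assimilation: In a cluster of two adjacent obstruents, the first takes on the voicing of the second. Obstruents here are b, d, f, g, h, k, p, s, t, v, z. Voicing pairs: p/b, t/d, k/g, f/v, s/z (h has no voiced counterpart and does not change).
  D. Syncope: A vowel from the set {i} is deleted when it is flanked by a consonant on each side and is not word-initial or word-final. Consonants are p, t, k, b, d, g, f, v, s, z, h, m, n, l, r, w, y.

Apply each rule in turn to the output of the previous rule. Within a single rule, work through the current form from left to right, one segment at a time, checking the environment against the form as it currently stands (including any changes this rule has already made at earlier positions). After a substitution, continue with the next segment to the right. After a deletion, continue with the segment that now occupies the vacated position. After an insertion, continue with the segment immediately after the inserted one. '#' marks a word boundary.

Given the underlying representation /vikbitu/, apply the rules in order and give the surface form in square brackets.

[vgbdu]

A Word-Final Devoicing: no change — [vikbitu]
B Intervocalic Voicing: [vikbitu] → [vikbidu]
C Regressive Voicing Assimilation: [vikbidu] → [vigbidu]
D Syncope: [vigbidu] → [vgbdu]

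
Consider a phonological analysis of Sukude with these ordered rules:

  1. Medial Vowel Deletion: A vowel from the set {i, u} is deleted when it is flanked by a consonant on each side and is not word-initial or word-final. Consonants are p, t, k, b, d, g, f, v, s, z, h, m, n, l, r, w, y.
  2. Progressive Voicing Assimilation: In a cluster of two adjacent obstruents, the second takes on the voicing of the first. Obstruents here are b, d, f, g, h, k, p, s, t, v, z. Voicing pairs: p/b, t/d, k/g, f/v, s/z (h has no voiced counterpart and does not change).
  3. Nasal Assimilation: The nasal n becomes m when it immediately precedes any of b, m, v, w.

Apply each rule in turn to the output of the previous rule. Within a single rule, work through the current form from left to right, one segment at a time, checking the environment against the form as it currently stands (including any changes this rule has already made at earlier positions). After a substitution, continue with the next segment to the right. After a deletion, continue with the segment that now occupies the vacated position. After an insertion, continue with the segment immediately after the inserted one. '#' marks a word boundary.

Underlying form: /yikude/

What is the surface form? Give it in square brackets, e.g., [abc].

[ykte]

1 Medial Vowel Deletion: [yikude] → [ykde]
2 Progressive Voicing Assimilation: [ykde] → [ykte]
3 Nasal Assimilation: no change — [ykte]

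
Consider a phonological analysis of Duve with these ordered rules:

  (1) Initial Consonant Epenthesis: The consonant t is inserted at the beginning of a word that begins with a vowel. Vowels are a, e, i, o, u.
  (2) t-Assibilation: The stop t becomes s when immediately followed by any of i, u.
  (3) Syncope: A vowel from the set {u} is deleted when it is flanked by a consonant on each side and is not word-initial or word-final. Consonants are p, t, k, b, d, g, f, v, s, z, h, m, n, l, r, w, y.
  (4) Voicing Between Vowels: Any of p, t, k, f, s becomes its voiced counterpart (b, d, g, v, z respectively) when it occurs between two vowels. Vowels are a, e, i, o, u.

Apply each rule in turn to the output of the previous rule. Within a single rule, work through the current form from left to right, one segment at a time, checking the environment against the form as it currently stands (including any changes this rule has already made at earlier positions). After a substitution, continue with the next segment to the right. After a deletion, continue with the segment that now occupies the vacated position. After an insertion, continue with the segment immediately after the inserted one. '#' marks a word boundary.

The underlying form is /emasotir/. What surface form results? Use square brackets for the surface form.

[temazozir]

(1) Initial Consonant Epenthesis: [emasotir] → [temasotir]
(2) t-Assibilation: [temasotir] → [temasosir]
(3) Syncope: no change — [temasosir]
(4) Voicing Between Vowels: [temasosir] → [temazozir]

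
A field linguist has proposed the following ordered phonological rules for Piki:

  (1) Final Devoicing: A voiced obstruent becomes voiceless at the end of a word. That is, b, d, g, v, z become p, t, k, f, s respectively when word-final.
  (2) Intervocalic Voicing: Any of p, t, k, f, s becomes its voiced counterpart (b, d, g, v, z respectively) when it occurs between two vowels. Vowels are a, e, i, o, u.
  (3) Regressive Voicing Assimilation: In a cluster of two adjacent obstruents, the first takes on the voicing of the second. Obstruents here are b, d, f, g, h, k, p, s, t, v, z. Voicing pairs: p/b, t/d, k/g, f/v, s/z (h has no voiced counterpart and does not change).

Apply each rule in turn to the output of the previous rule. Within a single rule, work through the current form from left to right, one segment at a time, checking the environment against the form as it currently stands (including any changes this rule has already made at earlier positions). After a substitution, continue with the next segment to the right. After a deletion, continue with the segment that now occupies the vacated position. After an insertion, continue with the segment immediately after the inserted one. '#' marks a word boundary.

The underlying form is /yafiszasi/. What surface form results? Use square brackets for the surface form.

(1) Final Devoicing: no change — [yafiszasi]
(2) Intervocalic Voicing: [yafiszasi] → [yaviszazi]
(3) Regressive Voicing Assimilation: [yaviszazi] → [yavizzazi]

[yavizzazi]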